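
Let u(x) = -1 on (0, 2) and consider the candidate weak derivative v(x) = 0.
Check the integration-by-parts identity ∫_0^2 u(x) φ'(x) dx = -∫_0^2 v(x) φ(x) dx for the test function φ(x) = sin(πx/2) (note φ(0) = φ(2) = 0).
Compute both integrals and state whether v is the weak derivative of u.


LHS = 0, RHS = 0. Yes, v = u' weakly.

u(x) = -1, classical derivative u'(x) = 0.
φ(x) = sin(πx/2), so φ'(x) = π*cos(π*x/2)/2.
Note φ(0) = φ(2) = 0, so the boundary term u·φ vanishes.
LHS = ∫_0^2 u(x) φ'(x) dx = ∫_0^2 (-π*cos(π*x/2)/2) dx. Term by term:
  ∫_0^2 -π*cos(π*x/2)/2 dx = 0.
So LHS = 0.
∫_0^2 v(x) φ(x) dx = ∫_0^2 (0) dx. Term by term:
  ∫_0^2 0 dx = 0.
So RHS = -∫_0^2 v(x) φ(x) dx = 0.
LHS = RHS, so the identity holds for this test φ.
Moreover u is smooth here and v(x) = u'(x) = 0 pointwise, so the identity holds for every test function. Hence v is the weak derivative of u.


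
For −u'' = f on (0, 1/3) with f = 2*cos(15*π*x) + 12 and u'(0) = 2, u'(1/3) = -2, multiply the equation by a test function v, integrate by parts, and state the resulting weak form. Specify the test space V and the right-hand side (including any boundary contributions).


V = H^1(0, 1/3) (v unrestricted at boundary; u is determined up to an additive constant); weak form: ∫_0^1/3 u'v' dx = ∫_0^1/3 (2*cos(15*π*x) + 12) v dx − 2·v(1/3) − 2·v(0) for all v ∈ V.

Multiply both sides by a test function v and integrate from 0 to 1/3:
  ∫_0^1/3 −u''(x) v(x) dx = ∫_0^1/3 f(x) v(x) dx.
Integrate the LHS by parts once:
  ∫_0^1/3 −u'' v dx = −[u'(x) v(x)]_0^1/3 + ∫_0^1/3 u'(x) v'(x) dx.
Thus ∫_0^1/3 u'(x) v'(x) dx = ∫_0^1/3 f(x) v(x) dx + [u'(x) v(x)]_0^1/3.
Choose V so that boundary terms are either known or forced to vanish.
u has inhomogeneous Neumann u'(0) = 2, u'(1/3) = -2. [u' v]_0^1/3 = (-2)·v(1/3) − (2)·v(0) = − 2·v(1/3) − 2·v(0). Take V = H^1(0, 1/3); boundary term becomes part of RHS.
Weak formulation: find u (satisfying any essential BC) such that ∫_0^1/3 u'(x) v'(x) dx = ∫_0^1/3 f v dx − 2·v(1/3) − 2·v(0) for all v ∈ V (Neumann data are natural BCs: they enter the RHS as boundary terms).
Substituting f(x) = 2*cos(15*π*x) + 12, the right-hand side is ∫_0^1/3 (2*cos(15*π*x) + 12) v dx − 2·v(1/3) − 2·v(0).
Compatibility check (pure Neumann): taking v ≡ 1 ∈ V gives 0 = ∫_0^1/3 f dx + (-2) − (2), i.e. ∫_0^1/3 f dx must equal u'(0) − u'(1/3) = 4. Indeed ∫_0^1/3 (2*cos(15*π*x) + 12) dx = 4, so the data are compatible. The solution is then unique only up to an additive constant (fix it e.g. by requiring ∫_0^1/3 u dx = 0).


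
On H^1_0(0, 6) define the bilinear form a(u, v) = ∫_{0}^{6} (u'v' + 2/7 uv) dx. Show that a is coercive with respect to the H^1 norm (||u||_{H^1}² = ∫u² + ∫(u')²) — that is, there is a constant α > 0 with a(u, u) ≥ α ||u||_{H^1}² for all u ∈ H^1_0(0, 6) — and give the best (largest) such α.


α = (π^2 + 72/7)/(π^2 + 36)

Coercivity of a(·,·) on H^1_0(0, 6) means a(u, u) ≥ α ||u||_{H^1}² for every u ∈ H^1_0.
The interval has length L = 6, and Poincaré/coercivity depend only on L. Here a(u, u) = ∫(u')² + (2/7)·∫u².
Here 0 < c = 2/7 < 1. The condition a(u,u) ≥ α||u||_{H^1}² reads (1−α)∫(u')² ≥ (α−c)∫u². Any admissible α is ≤ 1 (rapidly oscillating u have ∫u²/∫(u')² → 0), and α = 1 would force 0 ≥ (1−c)∫u², impossible since c < 1; so 1−α > 0. By the sharp Poincaré inequality on H^1_0 of an interval of length L, ∫(u')² ≥ (π/L)²∫u² with equality for the first sine mode sin(π(x−x₀)/L) (x₀ the left endpoint), so the inequality holds for all u iff (1−α)(π/L)² ≥ α − c, i.e. α ≤ ((π/L)² + c)/((π/L)² + 1) = (1 + c(L/π)²)/(1 + (L/π)²). With (π/L)² = π^2/36 and c = 2/7, the largest admissible constant is α = ((π/L)² + c)/((π/L)² + 1).
Simplifying, α = (π^2 + 72/7)/(π^2 + 36).


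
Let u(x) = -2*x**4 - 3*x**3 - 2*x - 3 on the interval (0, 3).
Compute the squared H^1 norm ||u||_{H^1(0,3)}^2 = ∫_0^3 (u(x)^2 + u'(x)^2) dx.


||u||_{H^1}^2 = 465033/7

The H^1 norm (squared) on an interval (0, L) is
  ||u||_{H^1}^2 = ∫_0^L u(x)^2 dx + ∫_0^L u'(x)^2 dx.
Compute u'(x) = -8*x**3 - 9*x**2 - 2.
Then u(x)^2 = 4*x**8 + 12*x**7 + 9*x**6 + 8*x**5 + 24*x**4 + 18*x**3 + 4*x**2 + 12*x + 9 and u'(x)^2 = 64*x**6 + 144*x**5 + 81*x**4 + 32*x**3 + 36*x**2 + 4.
Integrate each monomial from 0 to 3 using ∫_0^3 c·x^n dx = c·3^(n+1)/(n+1):
  ∫_0^3 u(x)^2 dx = ∫_0^3 (4*x^8 + 12*x^7 + 9*x^6 + 8*x^5 + 24*x^4 + 18*x^3 + 4*x^2 + 12*x + 9) dx. Term by term:
    ∫_0^3 4*x^8 dx = 8748;  ∫_0^3 12*x^7 dx = 19683/2;  ∫_0^3 9*x^6 dx = 19683/7;
    ∫_0^3 8*x^5 dx = 972;  ∫_0^3 24*x^4 dx = 5832/5;  ∫_0^3 18*x^3 dx = 729/2;
    ∫_0^3 4*x^2 dx = 36;  ∫_0^3 12*x dx = 54;  ∫_0^3 9 dx = 27.
  Sum: 8748 + 19683/2 + 19683/7 + 972 + 5832/5 + 729/2 + 36 + 54 + 27 = 840744/35.
  ∫_0^3 u'(x)^2 dx = ∫_0^3 (64*x^6 + 144*x^5 + 81*x^4 + 32*x^3 + 36*x^2 + 4) dx. Term by term:
    ∫_0^3 64*x^6 dx = 139968/7;  ∫_0^3 144*x^5 dx = 17496;  ∫_0^3 81*x^4 dx = 19683/5;
    ∫_0^3 32*x^3 dx = 648;  ∫_0^3 36*x^2 dx = 324;  ∫_0^3 4 dx = 12.
  Sum: 139968/7 + 17496 + 19683/5 + 648 + 324 + 12 = 1484421/35.
Adding: ||u||_{H^1}^2 = 840744/35 + 1484421/35 = 465033/7.


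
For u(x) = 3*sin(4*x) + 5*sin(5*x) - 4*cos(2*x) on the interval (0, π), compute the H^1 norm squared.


||u||_{H^1(0,π)}^2 = -2000/21 + 883*π/2

u'(x) = 8*sin(2*x) + 12*cos(4*x) + 25*cos(5*x).
Expand u² and (u')² and integrate term by term on (0, π), using: for integers n ≥ 1, ∫_0^π sin²(nx) dx = ∫_0^π cos²(nx) dx = π/2; for n ≠ n', ∫_0^π sin(nx)sin(n'x) dx = ∫_0^π cos(nx)cos(n'x) dx = 0; and by product-to-sum, ∫_0^π sin(nx)cos(n'x) dx = ½∫_0^π [sin((n+n')x) + sin((n−n')x)] dx, which is 0 when n+n' is even and 2n/(n²−n'²) when n+n' is odd (it need not vanish on (0, π)).
  u² squared terms: (-4)²·∫cos(2x)² dx = 16·π/2 = 8*π;  (3)²·∫sin(4x)² dx = 9·π/2 = 9*π/2;  (5)²·∫sin(5x)² dx = 25·π/2 = 25*π/2.
  u² cross terms: 2·(-4)·(3)·∫cos(2x)·sin(4x) dx = -24·(0) = 0;  2·(-4)·(5)·∫cos(2x)·sin(5x) dx = -40·(10/21) = -400/21;  2·(3)·(5)·∫sin(4x)·sin(5x) dx = 30·(0) = 0.
  So ∫_0^π u² dx = 8*π + 9*π/2 + 25*π/2 + 0 − 400/21 + 0 = -400/21 + 25*π.
  (u')² squared terms: (8)²·∫sin(2x)² dx = 64·π/2 = 32*π;  (12)²·∫cos(4x)² dx = 144·π/2 = 72*π;  (25)²·∫cos(5x)² dx = 625·π/2 = 625*π/2.
  (u')² cross terms: 2·(8)·(12)·∫sin(2x)·cos(4x) dx = 192·(0) = 0;  2·(8)·(25)·∫sin(2x)·cos(5x) dx = 400·(-4/21) = -1600/21;  2·(12)·(25)·∫cos(4x)·cos(5x) dx = 600·(0) = 0.
  So ∫_0^π (u')² dx = 32*π + 72*π + 625*π/2 + 0 − 1600/21 + 0 = -1600/21 + 833*π/2.
||u||_{H^1}^2 = (-400/21 + 25*π) + (-1600/21 + 833*π/2) = -2000/21 + 883*π/2.


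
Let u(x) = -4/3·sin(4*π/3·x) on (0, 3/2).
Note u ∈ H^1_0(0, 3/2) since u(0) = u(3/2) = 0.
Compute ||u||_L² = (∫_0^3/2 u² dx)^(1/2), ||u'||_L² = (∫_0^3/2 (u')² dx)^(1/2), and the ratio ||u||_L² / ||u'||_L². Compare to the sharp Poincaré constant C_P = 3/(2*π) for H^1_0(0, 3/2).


||u||_L² / ||u'||_L² = 3/(4*π) < C_P = 3/(2*π).

u(x) = -4/3·sin(4*π/3·x), so u'(x) = -16*π*cos(4*π*x/3)/9.
Writing u(x) = A·sin(kπx/L) with A = -4/3 and k = 2, use ∫_0^L sin²(kπx/L) dx = L/2 and ∫_0^L cos²(kπx/L) dx = L/2.
u² = 16/9·sin²(4*π/3·x) and (u')² = 256*π^2/81·cos²(4*π/3·x), and each of sin², cos² integrates to L/2 = 3/4 over (0, 3/2).
∫_0^3/2 u² dx = 4/3, so ||u||_L² = 2*sqrt(3)/3.
∫_0^3/2 (u')² dx = 64*π^2/27, so ||u'||_L² = 8*sqrt(3)*π/9.
Ratio ||u||_L² / ||u'||_L² = 3/(4*π).
Sharp Poincaré constant on H^1_0(0, 3/2) is C_P = L/π = 3/(2*π), achieved by sin(2*π/3·x).
This is the k = 2 harmonic; the ratio L/(kπ) is strictly less than C_P = L/π, consistent with the sharp inequality ||u||_L² ≤ C_P ||u'||_L².


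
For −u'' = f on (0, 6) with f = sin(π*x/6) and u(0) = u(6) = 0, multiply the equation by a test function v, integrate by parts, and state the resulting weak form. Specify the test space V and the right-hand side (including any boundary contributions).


V = H^1_0(0, 6) (so v(0) = v(6) = 0); weak form: ∫_0^6 u'v' dx = ∫_0^6 (sin(π*x/6)) v dx for all v ∈ V.

Multiply both sides by a test function v and integrate from 0 to 6:
  ∫_0^6 −u''(x) v(x) dx = ∫_0^6 f(x) v(x) dx.
Integrate the LHS by parts once:
  ∫_0^6 −u'' v dx = −[u'(x) v(x)]_0^6 + ∫_0^6 u'(x) v'(x) dx.
Thus ∫_0^6 u'(x) v'(x) dx = ∫_0^6 f(x) v(x) dx + [u'(x) v(x)]_0^6.
Choose V so that boundary terms are either known or forced to vanish.
u is Dirichlet: u(0) = u(6) = 0. Let V = H^1_0(0, 6); then v(0) = v(6) = 0, and [u' v]_0^6 = 0.
Weak formulation: find u (satisfying any essential BC) such that ∫_0^6 u'(x) v'(x) dx = ∫_0^6 f v dx for all v ∈ V.
Substituting f(x) = sin(π*x/6), the right-hand side is ∫_0^6 (sin(π*x/6)) v dx.


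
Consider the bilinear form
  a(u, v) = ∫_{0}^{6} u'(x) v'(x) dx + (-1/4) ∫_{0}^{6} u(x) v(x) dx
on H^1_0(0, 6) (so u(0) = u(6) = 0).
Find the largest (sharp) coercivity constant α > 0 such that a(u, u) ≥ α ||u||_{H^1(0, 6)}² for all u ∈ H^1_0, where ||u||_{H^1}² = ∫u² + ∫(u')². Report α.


α = (-9 + π^2)/(π^2 + 36)

Coercivity of a(·,·) on H^1_0(0, 6) means a(u, u) ≥ α ||u||_{H^1}² for every u ∈ H^1_0.
The interval has length L = 6, and Poincaré/coercivity depend only on L. Here a(u, u) = ∫(u')² + (-1/4)·∫u².
Here c = -1/4 < 0 with |c| < (π/L)² = π^2/36, so coercivity still holds. The condition a(u,u) ≥ α||u||_{H^1}² reads (1−α)∫(u')² ≥ (α−c)∫u². Any admissible α is ≤ 1 (rapidly oscillating u have ∫u²/∫(u')² → 0), and α = 1 would force 0 ≥ (1−c)∫u², impossible since c < 1; so 1−α > 0. By the sharp Poincaré inequality on H^1_0 of an interval of length L, ∫(u')² ≥ (π/L)²∫u² with equality for the first sine mode sin(π(x−x₀)/L) (x₀ the left endpoint), so the inequality holds for all u iff (1−α)(π/L)² ≥ α − c, i.e. α ≤ ((π/L)² + c)/((π/L)² + 1) = (1 + c(L/π)²)/(1 + (L/π)²). (Direct route, valid since c ≤ 0: Poincaré gives c∫u² ≥ c(L/π)²∫(u')², so a(u,u) ≥ (1 + c(L/π)²)∫(u')², while ||u||_{H^1}² ≤ (1 + (L/π)²)∫(u')²; dividing yields the same α.) With (π/L)² = π^2/36 and c = -1/4, the largest admissible constant is α = ((π/L)² + c)/((π/L)² + 1).
Simplifying, α = (-9 + π^2)/(π^2 + 36).


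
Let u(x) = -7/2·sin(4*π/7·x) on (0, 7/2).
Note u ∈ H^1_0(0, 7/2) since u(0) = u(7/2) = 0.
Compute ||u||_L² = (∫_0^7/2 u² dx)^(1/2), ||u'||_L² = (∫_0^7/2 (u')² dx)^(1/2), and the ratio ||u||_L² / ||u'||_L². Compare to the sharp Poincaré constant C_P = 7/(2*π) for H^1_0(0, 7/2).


||u||_L² / ||u'||_L² = 7/(4*π) < C_P = 7/(2*π).

u(x) = -7/2·sin(4*π/7·x), so u'(x) = -2*π*cos(4*π*x/7).
Writing u(x) = A·sin(kπx/L) with A = -7/2 and k = 2, use ∫_0^L sin²(kπx/L) dx = L/2 and ∫_0^L cos²(kπx/L) dx = L/2.
u² = 49/4·sin²(4*π/7·x) and (u')² = 4*π^2·cos²(4*π/7·x), and each of sin², cos² integrates to L/2 = 7/4 over (0, 7/2).
∫_0^7/2 u² dx = 343/16, so ||u||_L² = 7*sqrt(7)/4.
∫_0^7/2 (u')² dx = 7*π^2, so ||u'||_L² = sqrt(7)*π.
Ratio ||u||_L² / ||u'||_L² = 7/(4*π).
Sharp Poincaré constant on H^1_0(0, 7/2) is C_P = L/π = 7/(2*π), achieved by sin(2*π/7·x).
This is the k = 2 harmonic; the ratio L/(kπ) is strictly less than C_P = L/π, consistent with the sharp inequality ||u||_L² ≤ C_P ||u'||_L².


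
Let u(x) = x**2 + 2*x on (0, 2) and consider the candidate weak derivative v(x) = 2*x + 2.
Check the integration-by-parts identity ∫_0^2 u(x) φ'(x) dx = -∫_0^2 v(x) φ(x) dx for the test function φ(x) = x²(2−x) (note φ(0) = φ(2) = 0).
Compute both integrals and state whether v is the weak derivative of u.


LHS = -88/15, RHS = -88/15. Yes, v = u' weakly.

u(x) = x**2 + 2*x, classical derivative u'(x) = 2*x + 2.
φ(x) = x²(2−x), so φ'(x) = x*(4 - 3*x).
Note φ(0) = φ(2) = 0, so the boundary term u·φ vanishes.
LHS = ∫_0^2 u(x) φ'(x) dx = ∫_0^2 (-3*x^4 - 2*x^3 + 8*x^2) dx. Term by term:
  ∫_0^2 -3*x^4 dx = -96/5;  ∫_0^2 -2*x^3 dx = -8;  ∫_0^2 8*x^2 dx = 64/3.
Sum: -96/5 − 8 + 64/3 = -88/15.
So LHS = -88/15.
∫_0^2 v(x) φ(x) dx = ∫_0^2 (-2*x^4 + 2*x^3 + 4*x^2) dx. Term by term:
  ∫_0^2 -2*x^4 dx = -64/5;  ∫_0^2 2*x^3 dx = 8;  ∫_0^2 4*x^2 dx = 32/3.
Sum: -64/5 + 8 + 32/3 = 88/15.
So RHS = -∫_0^2 v(x) φ(x) dx = -88/15.
LHS = RHS, so the identity holds for this test φ.
Moreover u is smooth here and v(x) = u'(x) = 2*x + 2 pointwise, so the identity holds for every test function. Hence v is the weak derivative of u.


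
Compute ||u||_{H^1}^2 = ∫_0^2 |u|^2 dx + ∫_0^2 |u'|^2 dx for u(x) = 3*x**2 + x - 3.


||u||_{H^1}^2 = 2464/15

The H^1 norm (squared) on an interval (0, L) is
  ||u||_{H^1}^2 = ∫_0^L u(x)^2 dx + ∫_0^L u'(x)^2 dx.
Compute u'(x) = 6*x + 1.
Then u(x)^2 = 9*x**4 + 6*x**3 - 17*x**2 - 6*x + 9 and u'(x)^2 = 36*x**2 + 12*x + 1.
Integrate each monomial from 0 to 2 using ∫_0^2 c·x^n dx = c·2^(n+1)/(n+1):
  ∫_0^2 u(x)^2 dx = ∫_0^2 (9*x^4 + 6*x^3 - 17*x^2 - 6*x + 9) dx. Term by term:
    ∫_0^2 9*x^4 dx = 288/5;  ∫_0^2 6*x^3 dx = 24;  ∫_0^2 -17*x^2 dx = -136/3;
    ∫_0^2 -6*x dx = -12;  ∫_0^2 9 dx = 18.
  Sum: 288/5 + 24 − 136/3 − 12 + 18 = 634/15.
  ∫_0^2 u'(x)^2 dx = ∫_0^2 (36*x^2 + 12*x + 1) dx. Term by term:
    ∫_0^2 36*x^2 dx = 96;  ∫_0^2 12*x dx = 24;  ∫_0^2 1 dx = 2.
  Sum: 96 + 24 + 2 = 122.
Adding: ||u||_{H^1}^2 = 634/15 + 122 = 2464/15.


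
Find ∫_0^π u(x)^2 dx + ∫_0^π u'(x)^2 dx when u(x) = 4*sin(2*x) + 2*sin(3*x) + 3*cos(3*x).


||u||_{H^1(0,π)}^2 = -192 + 105*π

u'(x) = -9*sin(3*x) + 8*cos(2*x) + 6*cos(3*x).
Expand u² and (u')² and integrate term by term on (0, π), using: for integers n ≥ 1, ∫_0^π sin²(nx) dx = ∫_0^π cos²(nx) dx = π/2; for n ≠ n', ∫_0^π sin(nx)sin(n'x) dx = ∫_0^π cos(nx)cos(n'x) dx = 0; and by product-to-sum, ∫_0^π sin(nx)cos(n'x) dx = ½∫_0^π [sin((n+n')x) + sin((n−n')x)] dx, which is 0 when n+n' is even and 2n/(n²−n'²) when n+n' is odd (it need not vanish on (0, π)).
  u² squared terms: (2)²·∫sin(3x)² dx = 4·π/2 = 2*π;  (3)²·∫cos(3x)² dx = 9·π/2 = 9*π/2;  (4)²·∫sin(2x)² dx = 16·π/2 = 8*π.
  u² cross terms: 2·(2)·(3)·∫sin(3x)·cos(3x) dx = 12·(0) = 0;  2·(2)·(4)·∫sin(3x)·sin(2x) dx = 16·(0) = 0;  2·(3)·(4)·∫cos(3x)·sin(2x) dx = 24·(-4/5) = -96/5.
  So ∫_0^π u² dx = 2*π + 9*π/2 + 8*π + 0 + 0 − 96/5 = -96/5 + 29*π/2.
  (u')² squared terms: (-9)²·∫sin(3x)² dx = 81·π/2 = 81*π/2;  (6)²·∫cos(3x)² dx = 36·π/2 = 18*π;  (8)²·∫cos(2x)² dx = 64·π/2 = 32*π.
  (u')² cross terms: 2·(-9)·(6)·∫sin(3x)·cos(3x) dx = -108·(0) = 0;  2·(-9)·(8)·∫sin(3x)·cos(2x) dx = -144·(6/5) = -864/5;  2·(6)·(8)·∫cos(3x)·cos(2x) dx = 96·(0) = 0.
  So ∫_0^π (u')² dx = 81*π/2 + 18*π + 32*π + 0 − 864/5 + 0 = -864/5 + 181*π/2.
||u||_{H^1}^2 = (-96/5 + 29*π/2) + (-864/5 + 181*π/2) = -192 + 105*π.


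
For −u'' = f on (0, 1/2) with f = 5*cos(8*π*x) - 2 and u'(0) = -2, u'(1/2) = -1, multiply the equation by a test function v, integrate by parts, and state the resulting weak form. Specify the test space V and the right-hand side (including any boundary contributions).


V = H^1(0, 1/2) (v unrestricted at boundary; u is determined up to an additive constant); weak form: ∫_0^1/2 u'v' dx = ∫_0^1/2 (5*cos(8*π*x) - 2) v dx − v(1/2) + 2·v(0) for all v ∈ V.

Multiply both sides by a test function v and integrate from 0 to 1/2:
  ∫_0^1/2 −u''(x) v(x) dx = ∫_0^1/2 f(x) v(x) dx.
Integrate the LHS by parts once:
  ∫_0^1/2 −u'' v dx = −[u'(x) v(x)]_0^1/2 + ∫_0^1/2 u'(x) v'(x) dx.
Thus ∫_0^1/2 u'(x) v'(x) dx = ∫_0^1/2 f(x) v(x) dx + [u'(x) v(x)]_0^1/2.
Choose V so that boundary terms are either known or forced to vanish.
u has inhomogeneous Neumann u'(0) = -2, u'(1/2) = -1. [u' v]_0^1/2 = (-1)·v(1/2) − (-2)·v(0) = − v(1/2) + 2·v(0). Take V = H^1(0, 1/2); boundary term becomes part of RHS.
Weak formulation: find u (satisfying any essential BC) such that ∫_0^1/2 u'(x) v'(x) dx = ∫_0^1/2 f v dx − v(1/2) + 2·v(0) for all v ∈ V (Neumann data are natural BCs: they enter the RHS as boundary terms).
Substituting f(x) = 5*cos(8*π*x) - 2, the right-hand side is ∫_0^1/2 (5*cos(8*π*x) - 2) v dx − v(1/2) + 2·v(0).
Compatibility check (pure Neumann): taking v ≡ 1 ∈ V gives 0 = ∫_0^1/2 f dx + (-1) − (-2), i.e. ∫_0^1/2 f dx must equal u'(0) − u'(1/2) = -1. Indeed ∫_0^1/2 (5*cos(8*π*x) - 2) dx = -1, so the data are compatible. The solution is then unique only up to an additive constant (fix it e.g. by requiring ∫_0^1/2 u dx = 0).


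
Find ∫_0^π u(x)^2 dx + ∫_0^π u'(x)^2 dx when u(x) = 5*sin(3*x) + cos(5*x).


||u||_{H^1(0,π)}^2 = 138*π

u'(x) = -5*sin(5*x) + 15*cos(3*x).
Expand u² and (u')² and integrate term by term on (0, π), using: for integers n ≥ 1, ∫_0^π sin²(nx) dx = ∫_0^π cos²(nx) dx = π/2; for n ≠ n', ∫_0^π sin(nx)sin(n'x) dx = ∫_0^π cos(nx)cos(n'x) dx = 0; and by product-to-sum, ∫_0^π sin(nx)cos(n'x) dx = ½∫_0^π [sin((n+n')x) + sin((n−n')x)] dx, which is 0 when n+n' is even and 2n/(n²−n'²) when n+n' is odd (it need not vanish on (0, π)).
  u² squared terms: (5)²·∫sin(3x)² dx = 25·π/2 = 25*π/2;  (1)²·∫cos(5x)² dx = 1·π/2 = π/2.
  u² cross terms: 2·(5)·(1)·∫sin(3x)·cos(5x) dx = 10·(0) = 0.
  So ∫_0^π u² dx = 25*π/2 + π/2 + 0 = 13*π.
  (u')² squared terms: (-5)²·∫sin(5x)² dx = 25·π/2 = 25*π/2;  (15)²·∫cos(3x)² dx = 225·π/2 = 225*π/2.
  (u')² cross terms: 2·(-5)·(15)·∫sin(5x)·cos(3x) dx = -150·(0) = 0.
  So ∫_0^π (u')² dx = 25*π/2 + 225*π/2 + 0 = 125*π.
||u||_{H^1}^2 = (13*π) + (125*π) = 138*π.


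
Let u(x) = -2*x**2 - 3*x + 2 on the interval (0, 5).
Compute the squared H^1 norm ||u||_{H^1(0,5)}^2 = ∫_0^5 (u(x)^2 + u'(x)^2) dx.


||u||_{H^1}^2 = 15895/3

The H^1 norm (squared) on an interval (0, L) is
  ||u||_{H^1}^2 = ∫_0^L u(x)^2 dx + ∫_0^L u'(x)^2 dx.
Compute u'(x) = -4*x - 3.
Then u(x)^2 = 4*x**4 + 12*x**3 + x**2 - 12*x + 4 and u'(x)^2 = 16*x**2 + 24*x + 9.
Integrate each monomial from 0 to 5 using ∫_0^5 c·x^n dx = c·5^(n+1)/(n+1):
  ∫_0^5 u(x)^2 dx = ∫_0^5 (4*x^4 + 12*x^3 + x^2 - 12*x + 4) dx. Term by term:
    ∫_0^5 4*x^4 dx = 2500;  ∫_0^5 12*x^3 dx = 1875;  ∫_0^5 x^2 dx = 125/3;
    ∫_0^5 -12*x dx = -150;  ∫_0^5 4 dx = 20.
  Sum: 2500 + 1875 + 125/3 − 150 + 20 = 12860/3.
  ∫_0^5 u'(x)^2 dx = ∫_0^5 (16*x^2 + 24*x + 9) dx. Term by term:
    ∫_0^5 16*x^2 dx = 2000/3;  ∫_0^5 24*x dx = 300;  ∫_0^5 9 dx = 45.
  Sum: 2000/3 + 300 + 45 = 3035/3.
Adding: ||u||_{H^1}^2 = 12860/3 + 3035/3 = 15895/3.


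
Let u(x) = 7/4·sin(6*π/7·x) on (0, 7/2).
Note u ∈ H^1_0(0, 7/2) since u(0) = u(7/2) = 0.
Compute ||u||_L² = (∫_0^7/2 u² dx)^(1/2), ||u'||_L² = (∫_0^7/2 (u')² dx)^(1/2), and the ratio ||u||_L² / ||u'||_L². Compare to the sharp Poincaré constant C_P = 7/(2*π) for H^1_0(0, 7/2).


||u||_L² / ||u'||_L² = 7/(6*π) < C_P = 7/(2*π).

u(x) = 7/4·sin(6*π/7·x), so u'(x) = 3*π*cos(6*π*x/7)/2.
Writing u(x) = A·sin(kπx/L) with A = 7/4 and k = 3, use ∫_0^L sin²(kπx/L) dx = L/2 and ∫_0^L cos²(kπx/L) dx = L/2.
u² = 49/16·sin²(6*π/7·x) and (u')² = 9*π^2/4·cos²(6*π/7·x), and each of sin², cos² integrates to L/2 = 7/4 over (0, 7/2).
∫_0^7/2 u² dx = 343/64, so ||u||_L² = 7*sqrt(7)/8.
∫_0^7/2 (u')² dx = 63*π^2/16, so ||u'||_L² = 3*sqrt(7)*π/4.
Ratio ||u||_L² / ||u'||_L² = 7/(6*π).
Sharp Poincaré constant on H^1_0(0, 7/2) is C_P = L/π = 7/(2*π), achieved by sin(2*π/7·x).
This is the k = 3 harmonic; the ratio L/(kπ) is strictly less than C_P = L/π, consistent with the sharp inequality ||u||_L² ≤ C_P ||u'||_L².


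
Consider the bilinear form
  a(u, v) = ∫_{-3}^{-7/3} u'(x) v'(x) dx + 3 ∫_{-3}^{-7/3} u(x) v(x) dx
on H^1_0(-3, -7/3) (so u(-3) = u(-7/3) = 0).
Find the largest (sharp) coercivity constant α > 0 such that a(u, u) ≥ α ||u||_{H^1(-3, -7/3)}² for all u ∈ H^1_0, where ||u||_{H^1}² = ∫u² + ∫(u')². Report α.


α = 1

Coercivity of a(·,·) on H^1_0(-3, -7/3) means a(u, u) ≥ α ||u||_{H^1}² for every u ∈ H^1_0.
The interval has length L = 2/3, and Poincaré/coercivity depend only on L. Here a(u, u) = ∫(u')² + (3)·∫u².
Here c = 3 ≥ 1, so a(u,u) = ∫(u')² + c∫u² ≥ ∫(u')² + ∫u² = ||u||_{H^1}², i.e. α = 1 works. No larger α is possible: a(u,u) ≥ α||u||_{H^1}² means (1−α)∫(u')² ≥ (α−c)∫u², and for the modes u_n = sin(nπ(x−x₀)/L) (x₀ the left endpoint) one has ∫u_n²/∫(u_n')² = (L/(nπ))² → 0, so a(u_n,u_n)/||u_n||_{H^1}² → 1. Hence the optimal constant is α = 1.
Therefore α = 1.


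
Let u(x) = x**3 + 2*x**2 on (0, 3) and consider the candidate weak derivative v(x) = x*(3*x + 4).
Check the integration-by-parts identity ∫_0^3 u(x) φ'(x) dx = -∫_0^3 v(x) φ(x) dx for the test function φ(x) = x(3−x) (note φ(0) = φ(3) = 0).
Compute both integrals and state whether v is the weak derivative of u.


LHS = -1269/20, RHS = -1269/20. Yes, v = u' weakly.

u(x) = x**3 + 2*x**2, classical derivative u'(x) = 3*x**2 + 4*x.
φ(x) = x(3−x), so φ'(x) = 3 - 2*x.
Note φ(0) = φ(3) = 0, so the boundary term u·φ vanishes.
LHS = ∫_0^3 u(x) φ'(x) dx = ∫_0^3 (-2*x^4 - x^3 + 6*x^2) dx. Term by term:
  ∫_0^3 -2*x^4 dx = -486/5;  ∫_0^3 -x^3 dx = -81/4;  ∫_0^3 6*x^2 dx = 54.
Sum: -486/5 − 81/4 + 54 = -1269/20.
So LHS = -1269/20.
∫_0^3 v(x) φ(x) dx = ∫_0^3 (-3*x^4 + 5*x^3 + 12*x^2) dx. Term by term:
  ∫_0^3 -3*x^4 dx = -729/5;  ∫_0^3 5*x^3 dx = 405/4;  ∫_0^3 12*x^2 dx = 108.
Sum: -729/5 + 405/4 + 108 = 1269/20.
So RHS = -∫_0^3 v(x) φ(x) dx = -1269/20.
LHS = RHS, so the identity holds for this test φ.
Moreover u is smooth here and v(x) = u'(x) = 3*x**2 + 4*x pointwise, so the identity holds for every test function. Hence v is the weak derivative of u.


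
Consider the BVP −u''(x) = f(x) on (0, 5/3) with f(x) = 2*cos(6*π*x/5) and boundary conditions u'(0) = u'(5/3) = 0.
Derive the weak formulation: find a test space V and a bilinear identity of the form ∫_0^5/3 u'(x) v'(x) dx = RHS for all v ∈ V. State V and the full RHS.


V = H^1(0, 5/3) (no boundary constraint on v; u is determined up to an additive constant); weak form: ∫_0^5/3 u'v' dx = ∫_0^5/3 (2*cos(6*π*x/5)) v dx for all v ∈ V.

Multiply both sides by a test function v and integrate from 0 to 5/3:
  ∫_0^5/3 −u''(x) v(x) dx = ∫_0^5/3 f(x) v(x) dx.
Integrate the LHS by parts once:
  ∫_0^5/3 −u'' v dx = −[u'(x) v(x)]_0^5/3 + ∫_0^5/3 u'(x) v'(x) dx.
Thus ∫_0^5/3 u'(x) v'(x) dx = ∫_0^5/3 f(x) v(x) dx + [u'(x) v(x)]_0^5/3.
Choose V so that boundary terms are either known or forced to vanish.
u has homogeneous Neumann: u'(0) = u'(5/3) = 0. So [u' v]_0^5/3 = 0·v(5/3) − 0·v(0) = 0 for any v; take V = H^1(0, 5/3).
Weak formulation: find u (satisfying any essential BC) such that ∫_0^5/3 u'(x) v'(x) dx = ∫_0^5/3 f v dx for all v ∈ V (homogeneous Neumann, so boundary terms vanish).
Substituting f(x) = 2*cos(6*π*x/5), the right-hand side is ∫_0^5/3 (2*cos(6*π*x/5)) v dx.
Compatibility check (pure Neumann): taking v ≡ 1 ∈ V gives 0 = ∫_0^5/3 f dx + (0) − (0), i.e. ∫_0^5/3 f dx must equal u'(0) − u'(5/3) = 0. Indeed ∫_0^5/3 (2*cos(6*π*x/5)) dx = 0, so the data are compatible. The solution is then unique only up to an additive constant (fix it e.g. by requiring ∫_0^5/3 u dx = 0).


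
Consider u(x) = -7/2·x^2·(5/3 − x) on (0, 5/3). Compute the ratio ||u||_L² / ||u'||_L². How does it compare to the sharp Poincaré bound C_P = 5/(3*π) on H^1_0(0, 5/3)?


||u||_L² / ||u'||_L² = 5*sqrt(14)/42 < C_P = 5/(3*π).

u(x) = -7/2·x^2·(5/3 − x), so u'(x) = 7*x*(9*x - 10)/6.
u(x) = -7/2·x^2·(5/3 − x) vanishes at x = 0 and x = 5/3, so u ∈ H^1_0(0, 5/3). Differentiate via the product rule and integrate the resulting polynomials term by term.
  ∫_0^5/3 u² dx = ∫_0^5/3 (49*x^6/4 - 245*x^5/6 + 1225*x^4/36) dx. Term by term:
    ∫_0^5/3 49*x^6/4 dx = 546875/8748;  ∫_0^5/3 -245*x^5/6 dx = -3828125/26244;  ∫_0^5/3 1225*x^4/36 dx = 765625/8748.
  Sum: 546875/8748 − 3828125/26244 + 765625/8748 = 109375/26244.
  ∫_0^5/3 (u')² dx = ∫_0^5/3 (441*x^4/4 - 245*x^3 + 1225*x^2/9) dx. Term by term:
    ∫_0^5/3 441*x^4/4 dx = 30625/108;  ∫_0^5/3 -245*x^3 dx = -153125/324;  ∫_0^5/3 1225*x^2/9 dx = 153125/729.
  Sum: 30625/108 − 153125/324 + 153125/729 = 30625/1458.
∫_0^5/3 u² dx = 109375/26244, so ||u||_L² = 125*sqrt(7)/162.
∫_0^5/3 (u')² dx = 30625/1458, so ||u'||_L² = 175*sqrt(2)/54.
Ratio ||u||_L² / ||u'||_L² = 5*sqrt(14)/42.
Sharp Poincaré constant on H^1_0(0, 5/3) is C_P = L/π = 5/(3*π), achieved by sin(3*π/5·x).
A polynomial bump cannot attain the sharp Poincaré constant (only the first sine eigenfunction does), so the ratio is strictly less than C_P, consistent with ||u||_L² ≤ C_P ||u'||_L².


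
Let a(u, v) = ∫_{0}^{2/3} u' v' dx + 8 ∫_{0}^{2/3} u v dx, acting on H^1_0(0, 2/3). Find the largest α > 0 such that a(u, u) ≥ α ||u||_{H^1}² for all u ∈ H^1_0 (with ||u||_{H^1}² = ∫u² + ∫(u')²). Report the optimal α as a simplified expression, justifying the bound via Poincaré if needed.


α = 1

Coercivity of a(·,·) on H^1_0(0, 2/3) means a(u, u) ≥ α ||u||_{H^1}² for every u ∈ H^1_0.
The interval has length L = 2/3, and Poincaré/coercivity depend only on L. Here a(u, u) = ∫(u')² + (8)·∫u².
Here c = 8 ≥ 1, so a(u,u) = ∫(u')² + c∫u² ≥ ∫(u')² + ∫u² = ||u||_{H^1}², i.e. α = 1 works. No larger α is possible: a(u,u) ≥ α||u||_{H^1}² means (1−α)∫(u')² ≥ (α−c)∫u², and for the modes u_n = sin(nπ(x−x₀)/L) (x₀ the left endpoint) one has ∫u_n²/∫(u_n')² = (L/(nπ))² → 0, so a(u_n,u_n)/||u_n||_{H^1}² → 1. Hence the optimal constant is α = 1.
Therefore α = 1.


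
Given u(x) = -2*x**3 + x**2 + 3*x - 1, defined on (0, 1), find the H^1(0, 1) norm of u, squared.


||u||_{H^1}^2 = 85/14

The H^1 norm (squared) on an interval (0, L) is
  ||u||_{H^1}^2 = ∫_0^L u(x)^2 dx + ∫_0^L u'(x)^2 dx.
Compute u'(x) = -6*x**2 + 2*x + 3.
Then u(x)^2 = 4*x**6 - 4*x**5 - 11*x**4 + 10*x**3 + 7*x**2 - 6*x + 1 and u'(x)^2 = 36*x**4 - 24*x**3 - 32*x**2 + 12*x + 9.
Integrate each monomial from 0 to 1 using ∫_0^1 c·x^n dx = c·1^(n+1)/(n+1):
  ∫_0^1 u(x)^2 dx = ∫_0^1 (4*x^6 - 4*x^5 - 11*x^4 + 10*x^3 + 7*x^2 - 6*x + 1) dx. Term by term:
    ∫_0^1 4*x^6 dx = 4/7;  ∫_0^1 -4*x^5 dx = -2/3;  ∫_0^1 -11*x^4 dx = -11/5;
    ∫_0^1 10*x^3 dx = 5/2;  ∫_0^1 7*x^2 dx = 7/3;  ∫_0^1 -6*x dx = -3;
    ∫_0^1 1 dx = 1.
  Sum: 4/7 − 2/3 − 11/5 + 5/2 + 7/3 − 3 + 1 = 113/210.
  ∫_0^1 u'(x)^2 dx = ∫_0^1 (36*x^4 - 24*x^3 - 32*x^2 + 12*x + 9) dx. Term by term:
    ∫_0^1 36*x^4 dx = 36/5;  ∫_0^1 -24*x^3 dx = -6;  ∫_0^1 -32*x^2 dx = -32/3;
    ∫_0^1 12*x dx = 6;  ∫_0^1 9 dx = 9.
  Sum: 36/5 − 6 − 32/3 + 6 + 9 = 83/15.
Adding: ||u||_{H^1}^2 = 113/210 + 83/15 = 85/14.


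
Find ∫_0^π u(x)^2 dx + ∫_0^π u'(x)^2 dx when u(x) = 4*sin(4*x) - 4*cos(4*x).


||u||_{H^1(0,π)}^2 = 272*π

u'(x) = 16*sin(4*x) + 16*cos(4*x).
Expand u² and (u')² and integrate term by term on (0, π), using: for integers n ≥ 1, ∫_0^π sin²(nx) dx = ∫_0^π cos²(nx) dx = π/2; for n ≠ n', ∫_0^π sin(nx)sin(n'x) dx = ∫_0^π cos(nx)cos(n'x) dx = 0; and by product-to-sum, ∫_0^π sin(nx)cos(n'x) dx = ½∫_0^π [sin((n+n')x) + sin((n−n')x)] dx, which is 0 when n+n' is even and 2n/(n²−n'²) when n+n' is odd (it need not vanish on (0, π)).
  u² squared terms: (-4)²·∫cos(4x)² dx = 16·π/2 = 8*π;  (4)²·∫sin(4x)² dx = 16·π/2 = 8*π.
  u² cross terms: 2·(-4)·(4)·∫cos(4x)·sin(4x) dx = -32·(0) = 0.
  So ∫_0^π u² dx = 8*π + 8*π + 0 = 16*π.
  (u')² squared terms: (16)²·∫cos(4x)² dx = 256·π/2 = 128*π;  (16)²·∫sin(4x)² dx = 256·π/2 = 128*π.
  (u')² cross terms: 2·(16)·(16)·∫cos(4x)·sin(4x) dx = 512·(0) = 0.
  So ∫_0^π (u')² dx = 128*π + 128*π + 0 = 256*π.
||u||_{H^1}^2 = (16*π) + (256*π) = 272*π.


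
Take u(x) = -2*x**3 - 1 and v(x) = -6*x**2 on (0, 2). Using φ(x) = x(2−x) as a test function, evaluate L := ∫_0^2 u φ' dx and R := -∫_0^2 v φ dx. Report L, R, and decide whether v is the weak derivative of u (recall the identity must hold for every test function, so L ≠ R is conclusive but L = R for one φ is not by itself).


LHS = 48/5, RHS = 48/5. Yes, v = u' weakly.

u(x) = -2*x**3 - 1, classical derivative u'(x) = -6*x**2.
φ(x) = x(2−x), so φ'(x) = 2 - 2*x.
Note φ(0) = φ(2) = 0, so the boundary term u·φ vanishes.
LHS = ∫_0^2 u(x) φ'(x) dx = ∫_0^2 (4*x^4 - 4*x^3 + 2*x - 2) dx. Term by term:
  ∫_0^2 4*x^4 dx = 128/5;  ∫_0^2 -4*x^3 dx = -16;  ∫_0^2 2*x dx = 4;
  ∫_0^2 -2 dx = -4.
Sum: 128/5 − 16 + 4 − 4 = 48/5.
So LHS = 48/5.
∫_0^2 v(x) φ(x) dx = ∫_0^2 (6*x^4 - 12*x^3) dx. Term by term:
  ∫_0^2 6*x^4 dx = 192/5;  ∫_0^2 -12*x^3 dx = -48.
Sum: 192/5 − 48 = -48/5.
So RHS = -∫_0^2 v(x) φ(x) dx = 48/5.
LHS = RHS, so the identity holds for this test φ.
Moreover u is smooth here and v(x) = u'(x) = -6*x**2 pointwise, so the identity holds for every test function. Hence v is the weak derivative of u.


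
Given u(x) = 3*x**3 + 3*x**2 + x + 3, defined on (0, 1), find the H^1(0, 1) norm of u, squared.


||u||_{H^1}^2 = 10481/105

The H^1 norm (squared) on an interval (0, L) is
  ||u||_{H^1}^2 = ∫_0^L u(x)^2 dx + ∫_0^L u'(x)^2 dx.
Compute u'(x) = 9*x**2 + 6*x + 1.
Then u(x)^2 = 9*x**6 + 18*x**5 + 15*x**4 + 24*x**3 + 19*x**2 + 6*x + 9 and u'(x)^2 = 81*x**4 + 108*x**3 + 54*x**2 + 12*x + 1.
Integrate each monomial from 0 to 1 using ∫_0^1 c·x^n dx = c·1^(n+1)/(n+1):
  ∫_0^1 u(x)^2 dx = ∫_0^1 (9*x^6 + 18*x^5 + 15*x^4 + 24*x^3 + 19*x^2 + 6*x + 9) dx. Term by term:
    ∫_0^1 9*x^6 dx = 9/7;  ∫_0^1 18*x^5 dx = 3;  ∫_0^1 15*x^4 dx = 3;
    ∫_0^1 24*x^3 dx = 6;  ∫_0^1 19*x^2 dx = 19/3;  ∫_0^1 6*x dx = 3;
    ∫_0^1 9 dx = 9.
  Sum: 9/7 + 3 + 3 + 6 + 19/3 + 3 + 9 = 664/21.
  ∫_0^1 u'(x)^2 dx = ∫_0^1 (81*x^4 + 108*x^3 + 54*x^2 + 12*x + 1) dx. Term by term:
    ∫_0^1 81*x^4 dx = 81/5;  ∫_0^1 108*x^3 dx = 27;  ∫_0^1 54*x^2 dx = 18;
    ∫_0^1 12*x dx = 6;  ∫_0^1 1 dx = 1.
  Sum: 81/5 + 27 + 18 + 6 + 1 = 341/5.
Adding: ||u||_{H^1}^2 = 664/21 + 341/5 = 10481/105.


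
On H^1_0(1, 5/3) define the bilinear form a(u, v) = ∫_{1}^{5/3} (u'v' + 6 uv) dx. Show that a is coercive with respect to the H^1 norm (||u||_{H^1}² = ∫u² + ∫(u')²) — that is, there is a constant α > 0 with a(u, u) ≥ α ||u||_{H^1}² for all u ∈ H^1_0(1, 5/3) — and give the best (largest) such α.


α = 1

Coercivity of a(·,·) on H^1_0(1, 5/3) means a(u, u) ≥ α ||u||_{H^1}² for every u ∈ H^1_0.
The interval has length L = 2/3, and Poincaré/coercivity depend only on L. Here a(u, u) = ∫(u')² + (6)·∫u².
Here c = 6 ≥ 1, so a(u,u) = ∫(u')² + c∫u² ≥ ∫(u')² + ∫u² = ||u||_{H^1}², i.e. α = 1 works. No larger α is possible: a(u,u) ≥ α||u||_{H^1}² means (1−α)∫(u')² ≥ (α−c)∫u², and for the modes u_n = sin(nπ(x−x₀)/L) (x₀ the left endpoint) one has ∫u_n²/∫(u_n')² = (L/(nπ))² → 0, so a(u_n,u_n)/||u_n||_{H^1}² → 1. Hence the optimal constant is α = 1.
Therefore α = 1.


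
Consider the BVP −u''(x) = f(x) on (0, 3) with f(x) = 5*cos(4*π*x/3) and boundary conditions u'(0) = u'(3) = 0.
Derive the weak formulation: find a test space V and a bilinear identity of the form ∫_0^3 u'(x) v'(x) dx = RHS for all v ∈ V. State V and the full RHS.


V = H^1(0, 3) (no boundary constraint on v; u is determined up to an additive constant); weak form: ∫_0^3 u'v' dx = ∫_0^3 (5*cos(4*π*x/3)) v dx for all v ∈ V.

Multiply both sides by a test function v and integrate from 0 to 3:
  ∫_0^3 −u''(x) v(x) dx = ∫_0^3 f(x) v(x) dx.
Integrate the LHS by parts once:
  ∫_0^3 −u'' v dx = −[u'(x) v(x)]_0^3 + ∫_0^3 u'(x) v'(x) dx.
Thus ∫_0^3 u'(x) v'(x) dx = ∫_0^3 f(x) v(x) dx + [u'(x) v(x)]_0^3.
Choose V so that boundary terms are either known or forced to vanish.
u has homogeneous Neumann: u'(0) = u'(3) = 0. So [u' v]_0^3 = 0·v(3) − 0·v(0) = 0 for any v; take V = H^1(0, 3).
Weak formulation: find u (satisfying any essential BC) such that ∫_0^3 u'(x) v'(x) dx = ∫_0^3 f v dx for all v ∈ V (homogeneous Neumann, so boundary terms vanish).
Substituting f(x) = 5*cos(4*π*x/3), the right-hand side is ∫_0^3 (5*cos(4*π*x/3)) v dx.
Compatibility check (pure Neumann): taking v ≡ 1 ∈ V gives 0 = ∫_0^3 f dx + (0) − (0), i.e. ∫_0^3 f dx must equal u'(0) − u'(3) = 0. Indeed ∫_0^3 (5*cos(4*π*x/3)) dx = 0, so the data are compatible. The solution is then unique only up to an additive constant (fix it e.g. by requiring ∫_0^3 u dx = 0).


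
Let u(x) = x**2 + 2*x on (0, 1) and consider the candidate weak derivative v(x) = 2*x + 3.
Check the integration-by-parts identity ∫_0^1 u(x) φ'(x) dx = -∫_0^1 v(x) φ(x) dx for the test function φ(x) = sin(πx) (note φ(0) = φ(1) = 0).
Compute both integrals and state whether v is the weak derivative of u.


LHS = -6/π, RHS = -8/π. No, v is not the weak derivative of u.

u(x) = x**2 + 2*x, classical derivative u'(x) = 2*x + 2.
φ(x) = sin(πx), so φ'(x) = π*cos(π*x).
Note φ(0) = φ(1) = 0, so the boundary term u·φ vanishes.
LHS = ∫_0^1 u(x) φ'(x) dx = ∫_0^1 (π*x^2*cos(π*x) + 2*π*x*cos(π*x)) dx. Term by term:
  ∫_0^1 π*x^2*cos(π*x) dx = -2/π;  ∫_0^1 2*π*x*cos(π*x) dx = -4/π.
Sum: -2/π − 4/π = -6/π.
So LHS = -6/π.
∫_0^1 v(x) φ(x) dx = ∫_0^1 (2*x*sin(π*x) + 3*sin(π*x)) dx. Term by term:
  ∫_0^1 3*sin(π*x) dx = 6/π;  ∫_0^1 2*x*sin(π*x) dx = 2/π.
Sum: 6/π + 2/π = 8/π.
So RHS = -∫_0^1 v(x) φ(x) dx = -8/π.
LHS − RHS = 2/π ≠ 0, so the identity fails.
(For a valid weak derivative the identity must hold for EVERY test function, in particular this one. The failure shows v is NOT the weak derivative of u.)
Correct weak derivative would be u'(x) = 2*x + 2.


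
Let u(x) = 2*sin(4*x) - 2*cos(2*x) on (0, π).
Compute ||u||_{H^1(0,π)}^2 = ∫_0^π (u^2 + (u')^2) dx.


||u||_{H^1(0,π)}^2 = 44*π

u'(x) = 4*sin(2*x) + 8*cos(4*x).
Expand u² and (u')² and integrate term by term on (0, π), using: for integers n ≥ 1, ∫_0^π sin²(nx) dx = ∫_0^π cos²(nx) dx = π/2; for n ≠ n', ∫_0^π sin(nx)sin(n'x) dx = ∫_0^π cos(nx)cos(n'x) dx = 0; and by product-to-sum, ∫_0^π sin(nx)cos(n'x) dx = ½∫_0^π [sin((n+n')x) + sin((n−n')x)] dx, which is 0 when n+n' is even and 2n/(n²−n'²) when n+n' is odd (it need not vanish on (0, π)).
  u² squared terms: (-2)²·∫cos(2x)² dx = 4·π/2 = 2*π;  (2)²·∫sin(4x)² dx = 4·π/2 = 2*π.
  u² cross terms: 2·(-2)·(2)·∫cos(2x)·sin(4x) dx = -8·(0) = 0.
  So ∫_0^π u² dx = 2*π + 2*π + 0 = 4*π.
  (u')² squared terms: (4)²·∫sin(2x)² dx = 16·π/2 = 8*π;  (8)²·∫cos(4x)² dx = 64·π/2 = 32*π.
  (u')² cross terms: 2·(4)·(8)·∫sin(2x)·cos(4x) dx = 64·(0) = 0.
  So ∫_0^π (u')² dx = 8*π + 32*π + 0 = 40*π.
||u||_{H^1}^2 = (4*π) + (40*π) = 44*π.


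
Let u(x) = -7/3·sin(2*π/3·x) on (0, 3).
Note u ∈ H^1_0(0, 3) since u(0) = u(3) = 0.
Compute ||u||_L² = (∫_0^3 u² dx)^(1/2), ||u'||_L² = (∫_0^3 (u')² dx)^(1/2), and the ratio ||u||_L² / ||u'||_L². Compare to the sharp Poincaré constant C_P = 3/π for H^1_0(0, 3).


||u||_L² / ||u'||_L² = 3/(2*π) < C_P = 3/π.

u(x) = -7/3·sin(2*π/3·x), so u'(x) = -14*π*cos(2*π*x/3)/9.
Writing u(x) = A·sin(kπx/L) with A = -7/3 and k = 2, use ∫_0^L sin²(kπx/L) dx = L/2 and ∫_0^L cos²(kπx/L) dx = L/2.
u² = 49/9·sin²(2*π/3·x) and (u')² = 196*π^2/81·cos²(2*π/3·x), and each of sin², cos² integrates to L/2 = 3/2 over (0, 3).
∫_0^3 u² dx = 49/6, so ||u||_L² = 7*sqrt(6)/6.
∫_0^3 (u')² dx = 98*π^2/27, so ||u'||_L² = 7*sqrt(6)*π/9.
Ratio ||u||_L² / ||u'||_L² = 3/(2*π).
Sharp Poincaré constant on H^1_0(0, 3) is C_P = L/π = 3/π, achieved by sin(π/3·x).
This is the k = 2 harmonic; the ratio L/(kπ) is strictly less than C_P = L/π, consistent with the sharp inequality ||u||_L² ≤ C_P ||u'||_L².


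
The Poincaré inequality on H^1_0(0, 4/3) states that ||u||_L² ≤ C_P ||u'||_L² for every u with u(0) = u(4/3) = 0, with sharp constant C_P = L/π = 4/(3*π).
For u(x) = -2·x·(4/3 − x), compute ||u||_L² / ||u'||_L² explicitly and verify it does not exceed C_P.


||u||_L² / ||u'||_L² = 2*sqrt(10)/15 < C_P = 4/(3*π).

u(x) = -2·x·(4/3 − x), so u'(x) = 4*x - 8/3.
u(x) = -2·x·(4/3 − x) vanishes at x = 0 and x = 4/3, so u ∈ H^1_0(0, 4/3). Differentiate via the product rule and integrate the resulting polynomials term by term.
  ∫_0^4/3 u² dx = ∫_0^4/3 (4*x^4 - 32*x^3/3 + 64*x^2/9) dx. Term by term:
    ∫_0^4/3 4*x^4 dx = 4096/1215;  ∫_0^4/3 -32*x^3/3 dx = -2048/243;  ∫_0^4/3 64*x^2/9 dx = 4096/729.
  Sum: 4096/1215 − 2048/243 + 4096/729 = 2048/3645.
  ∫_0^4/3 (u')² dx = ∫_0^4/3 (16*x^2 - 64*x/3 + 64/9) dx. Term by term:
    ∫_0^4/3 16*x^2 dx = 1024/81;  ∫_0^4/3 -64*x/3 dx = -512/27;  ∫_0^4/3 64/9 dx = 256/27.
  Sum: 1024/81 − 512/27 + 256/27 = 256/81.
∫_0^4/3 u² dx = 2048/3645, so ||u||_L² = 32*sqrt(10)/135.
∫_0^4/3 (u')² dx = 256/81, so ||u'||_L² = 16/9.
Ratio ||u||_L² / ||u'||_L² = 2*sqrt(10)/15.
Sharp Poincaré constant on H^1_0(0, 4/3) is C_P = L/π = 4/(3*π), achieved by sin(3*π/4·x).
A polynomial bump cannot attain the sharp Poincaré constant (only the first sine eigenfunction does), so the ratio is strictly less than C_P, consistent with ||u||_L² ≤ C_P ||u'||_L².


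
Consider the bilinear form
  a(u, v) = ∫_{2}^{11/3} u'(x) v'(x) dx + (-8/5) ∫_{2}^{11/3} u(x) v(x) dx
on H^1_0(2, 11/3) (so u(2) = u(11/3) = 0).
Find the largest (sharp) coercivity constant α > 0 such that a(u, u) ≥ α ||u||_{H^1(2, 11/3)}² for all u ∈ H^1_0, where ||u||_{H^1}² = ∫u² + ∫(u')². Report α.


α = (-40 + 9*π^2)/(25 + 9*π^2)

Coercivity of a(·,·) on H^1_0(2, 11/3) means a(u, u) ≥ α ||u||_{H^1}² for every u ∈ H^1_0.
The interval has length L = 5/3, and Poincaré/coercivity depend only on L. Here a(u, u) = ∫(u')² + (-8/5)·∫u².
Here c = -8/5 < 0 with |c| < (π/L)² = 9*π^2/25, so coercivity still holds. The condition a(u,u) ≥ α||u||_{H^1}² reads (1−α)∫(u')² ≥ (α−c)∫u². Any admissible α is ≤ 1 (rapidly oscillating u have ∫u²/∫(u')² → 0), and α = 1 would force 0 ≥ (1−c)∫u², impossible since c < 1; so 1−α > 0. By the sharp Poincaré inequality on H^1_0 of an interval of length L, ∫(u')² ≥ (π/L)²∫u² with equality for the first sine mode sin(π(x−x₀)/L) (x₀ the left endpoint), so the inequality holds for all u iff (1−α)(π/L)² ≥ α − c, i.e. α ≤ ((π/L)² + c)/((π/L)² + 1) = (1 + c(L/π)²)/(1 + (L/π)²). (Direct route, valid since c ≤ 0: Poincaré gives c∫u² ≥ c(L/π)²∫(u')², so a(u,u) ≥ (1 + c(L/π)²)∫(u')², while ||u||_{H^1}² ≤ (1 + (L/π)²)∫(u')²; dividing yields the same α.) With (π/L)² = 9*π^2/25 and c = -8/5, the largest admissible constant is α = ((π/L)² + c)/((π/L)² + 1).
Simplifying, α = (-40 + 9*π^2)/(25 + 9*π^2).


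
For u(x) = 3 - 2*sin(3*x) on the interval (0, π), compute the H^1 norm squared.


||u||_{H^1(0,π)}^2 = -8 + 29*π

u'(x) = -6*cos(3*x).
Expand u² and (u')² and integrate term by term on (0, π), using: for integers n ≥ 1, ∫_0^π sin²(nx) dx = ∫_0^π cos²(nx) dx = π/2; for n ≠ n', ∫_0^π sin(nx)sin(n'x) dx = ∫_0^π cos(nx)cos(n'x) dx = 0; and by product-to-sum, ∫_0^π sin(nx)cos(n'x) dx = ½∫_0^π [sin((n+n')x) + sin((n−n')x)] dx, which is 0 when n+n' is even and 2n/(n²−n'²) when n+n' is odd (it need not vanish on (0, π)). For the constant mode: ∫_0^π 1 dx = π, ∫_0^π cos(nx) dx = 0, ∫_0^π sin(nx) dx = (1−(−1)^n)/n.
  u² squared terms: (3)²·∫1 dx = 9·π = 9*π;  (-2)²·∫sin(3x)² dx = 4·π/2 = 2*π.
  u² cross terms: 2·(3)·(-2)·∫1·sin(3x) dx = -12·(2/3) = -8.
  So ∫_0^π u² dx = 9*π + 2*π − 8 = -8 + 11*π.
  (u')² squared terms: (-6)²·∫cos(3x)² dx = 36·π/2 = 18*π.
  So ∫_0^π (u')² dx = 18*π.
||u||_{H^1}^2 = (-8 + 11*π) + (18*π) = -8 + 29*π.
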